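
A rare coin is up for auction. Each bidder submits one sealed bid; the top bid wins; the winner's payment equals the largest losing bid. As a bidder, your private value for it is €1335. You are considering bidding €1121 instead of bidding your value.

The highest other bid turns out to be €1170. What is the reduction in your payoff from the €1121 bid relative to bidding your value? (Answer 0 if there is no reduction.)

Bidding your value €1335: you win (since €1335 > €1170) and pay €1170. Payoff €165.
Bidding €1121: you lose. Payoff €0.
The competing bid €1170 lies between your shaded bid and your value, so underbidding forfeits an item you could have won at a profitable price.
Loss from deviating = €165 − (€0) = €165.
In a second-price auction your bid sets only whether you win, not what you pay, so bidding your true value is weakly dominant.

€165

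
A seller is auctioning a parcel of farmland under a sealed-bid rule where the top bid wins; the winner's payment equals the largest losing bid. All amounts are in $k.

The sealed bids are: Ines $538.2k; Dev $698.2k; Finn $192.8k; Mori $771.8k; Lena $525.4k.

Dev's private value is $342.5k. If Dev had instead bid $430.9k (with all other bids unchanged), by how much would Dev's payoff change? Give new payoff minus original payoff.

The highest bid among the other bidders is $771.8k; Dev's bid doesn't change that.
Original bid $698.2k: Dev is not highest (top rival bid is $771.8k); payoff $0k.
Alternative bid $430.9k: Dev is not highest (top rival bid is $771.8k); payoff $0k.
Change in payoff = $0k − ($0k) = $0k.

$0k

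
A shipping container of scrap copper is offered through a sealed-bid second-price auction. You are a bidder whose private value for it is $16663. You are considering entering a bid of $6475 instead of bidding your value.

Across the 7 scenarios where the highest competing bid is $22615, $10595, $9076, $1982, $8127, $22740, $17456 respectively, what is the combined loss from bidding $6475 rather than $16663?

$22191

The deviation costs you only when the competing bid falls strictly between $6475 and $16663; elsewhere both bids give the same outcome.
$22615: outcomes coincide → loss $0.
$10595: truthful payoff $6068, deviation payoff $0 → loss $6068.
$9076: truthful payoff $7587, deviation payoff $0 → loss $7587.
$1982: outcomes coincide → loss $0.
$8127: truthful payoff $8536, deviation payoff $0 → loss $8536.
$22740: outcomes coincide → loss $0.
$17456: outcomes coincide → loss $0.
Total loss = $6068 + $7587 + $8536 = $22191.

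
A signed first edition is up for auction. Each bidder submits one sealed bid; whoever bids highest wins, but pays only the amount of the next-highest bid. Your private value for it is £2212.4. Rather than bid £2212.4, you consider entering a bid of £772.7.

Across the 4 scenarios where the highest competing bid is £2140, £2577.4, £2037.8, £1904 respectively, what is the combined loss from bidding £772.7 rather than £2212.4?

£555.4

The deviation costs you only when the competing bid falls strictly between £772.7 and £2212.4; elsewhere both bids give the same outcome.
£2140: truthful payoff £72.4, deviation payoff £0 → loss £72.4.
£2577.4: outcomes coincide → loss £0.
£2037.8: truthful payoff £174.6, deviation payoff £0 → loss £174.6.
£1904: truthful payoff £308.4, deviation payoff £0 → loss £308.4.
Total loss = £72.4 + £174.6 + £308.4 = £555.4.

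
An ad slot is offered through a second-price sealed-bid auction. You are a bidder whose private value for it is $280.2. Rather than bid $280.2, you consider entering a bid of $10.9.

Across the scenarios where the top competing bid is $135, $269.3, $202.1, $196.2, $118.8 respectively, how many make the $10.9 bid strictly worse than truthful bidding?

The deviation hurts exactly when the highest competing bid lies strictly between $10.9 and $280.2 — underbidding then forfeits a profitable win.
$135: inside the interval → strictly worse (loss $145.2).
$269.3: inside the interval → strictly worse (loss $10.9).
$202.1: inside the interval → strictly worse (loss $78.1).
$196.2: inside the interval → strictly worse (loss $84).
$118.8: inside the interval → strictly worse (loss $161.4).
Count: 5.

5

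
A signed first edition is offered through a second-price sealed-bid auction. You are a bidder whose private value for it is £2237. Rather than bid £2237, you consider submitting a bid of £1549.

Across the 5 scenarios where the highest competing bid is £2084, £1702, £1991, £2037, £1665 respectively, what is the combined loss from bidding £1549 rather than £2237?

The deviation costs you only when the competing bid falls strictly between £1549 and £2237; elsewhere both bids give the same outcome.
£2084: truthful payoff £153, deviation payoff £0 → loss £153.
£1702: truthful payoff £535, deviation payoff £0 → loss £535.
£1991: truthful payoff £246, deviation payoff £0 → loss £246.
£2037: truthful payoff £200, deviation payoff £0 → loss £200.
£1665: truthful payoff £572, deviation payoff £0 → loss £572.
Total loss = £153 + £535 + £246 + £200 + £572 = £1706.

£1706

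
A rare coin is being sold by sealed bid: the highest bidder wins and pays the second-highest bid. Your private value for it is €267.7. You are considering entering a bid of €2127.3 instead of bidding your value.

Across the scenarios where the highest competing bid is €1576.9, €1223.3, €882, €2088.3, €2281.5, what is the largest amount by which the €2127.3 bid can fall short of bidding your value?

€1820.6

€1576.9: truthful gives €0, deviation gives −€1309.2 → loss €1309.2.
€1223.3: truthful gives €0, deviation gives −€955.6 → loss €955.6.
€882: truthful gives €0, deviation gives −€614.3 → loss €614.3.
€2088.3: truthful gives €0, deviation gives −€1820.6 → loss €1820.6.
€2281.5: same outcome either way → loss €0.
Maximum loss: €1820.6.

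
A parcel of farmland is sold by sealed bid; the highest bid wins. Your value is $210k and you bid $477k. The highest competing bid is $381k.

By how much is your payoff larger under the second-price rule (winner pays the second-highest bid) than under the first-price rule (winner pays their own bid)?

You have the highest bid, so you win under either rule.
Second-price: pay $381k → payoff −$171k.
First-price: pay your own bid $477k → payoff −$267k.
Difference = −$171k − (−$267k) = $96k.

$96k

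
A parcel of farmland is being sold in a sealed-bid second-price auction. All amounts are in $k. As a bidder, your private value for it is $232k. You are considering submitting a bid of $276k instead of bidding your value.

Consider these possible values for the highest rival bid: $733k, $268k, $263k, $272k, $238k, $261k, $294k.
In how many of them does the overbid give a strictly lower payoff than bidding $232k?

The deviation hurts exactly when the highest competing bid lies strictly between $232k and $276k — overbidding then wins at a price above your value.
$733k: above both → same outcome either way.
$268k: inside the interval → strictly worse (loss $36k).
$263k: inside the interval → strictly worse (loss $31k).
$272k: inside the interval → strictly worse (loss $40k).
$238k: inside the interval → strictly worse (loss $6k).
$261k: inside the interval → strictly worse (loss $29k).
$294k: above both → same outcome either way.
Count: 5.

5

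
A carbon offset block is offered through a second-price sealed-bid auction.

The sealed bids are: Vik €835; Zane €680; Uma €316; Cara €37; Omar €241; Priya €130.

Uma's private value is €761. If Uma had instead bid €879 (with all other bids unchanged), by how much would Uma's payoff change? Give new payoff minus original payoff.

The highest bid among the other bidders is €835; Uma's bid doesn't change that.
Original bid €316: Uma is not highest (top rival bid is €835); payoff €0.
Alternative bid €879: Uma is highest, pays the top rival bid €835; payoff €761 − €835 = −€74.
Change in payoff = −€74 − (€0) = −€74.

−€74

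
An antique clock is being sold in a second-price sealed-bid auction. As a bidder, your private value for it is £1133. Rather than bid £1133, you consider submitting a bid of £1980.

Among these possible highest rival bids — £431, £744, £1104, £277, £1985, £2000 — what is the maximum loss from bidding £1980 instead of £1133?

£431: same outcome either way → loss £0.
£744: same outcome either way → loss £0.
£1104: same outcome either way → loss £0.
£277: same outcome either way → loss £0.
£1985: same outcome either way → loss £0.
£2000: same outcome either way → loss £0.
Maximum loss: £0.

£0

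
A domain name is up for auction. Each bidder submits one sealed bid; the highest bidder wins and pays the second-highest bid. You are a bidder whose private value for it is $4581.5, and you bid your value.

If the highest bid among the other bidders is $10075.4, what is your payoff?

Your bid $4581.5 is below the highest competing bid $10075.4, so you lose.
A losing bidder pays nothing and receives nothing: payoff = $0.

$0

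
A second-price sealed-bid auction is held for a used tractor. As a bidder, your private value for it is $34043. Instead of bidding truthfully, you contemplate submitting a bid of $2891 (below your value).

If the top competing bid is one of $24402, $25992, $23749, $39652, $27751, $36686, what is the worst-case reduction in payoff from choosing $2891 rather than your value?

$10294

$24402: truthful gives $9641, deviation gives $0 → loss $9641.
$25992: truthful gives $8051, deviation gives $0 → loss $8051.
$23749: truthful gives $10294, deviation gives $0 → loss $10294.
$39652: same outcome either way → loss $0.
$27751: truthful gives $6292, deviation gives $0 → loss $6292.
$36686: same outcome either way → loss $0.
Maximum loss: $10294.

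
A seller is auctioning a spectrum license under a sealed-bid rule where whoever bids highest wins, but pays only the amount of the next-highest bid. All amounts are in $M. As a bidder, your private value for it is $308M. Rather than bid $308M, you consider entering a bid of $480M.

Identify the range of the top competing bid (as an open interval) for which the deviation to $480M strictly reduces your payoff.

($308M, $480M)

If the competing bid is below $308M, both bids win at the same price — no difference.
If it is above $480M, both bids lose — no difference.
If it lies strictly between $308M and $480M, bidding your value loses (payoff 0) while bidding $480M wins at a price above your value (payoff negative).
So the deviation strictly hurts on the open interval ($308M, $480M).
In a second-price auction your bid sets only whether you win, not what you pay, so bidding your true value is weakly dominant.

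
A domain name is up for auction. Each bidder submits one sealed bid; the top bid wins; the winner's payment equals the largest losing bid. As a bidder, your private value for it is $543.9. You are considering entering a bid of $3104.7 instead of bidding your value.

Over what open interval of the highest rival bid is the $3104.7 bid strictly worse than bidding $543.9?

If the competing bid is below $543.9, both bids win at the same price — no difference.
If it is above $3104.7, both bids lose — no difference.
If it lies strictly between $543.9 and $3104.7, bidding your value loses (payoff 0) while bidding $3104.7 wins at a price above your value (payoff negative).
So the deviation strictly hurts on the open interval ($543.9, $3104.7).
Because the price is fixed by the runner-up's bid, deviating from your value can only change a good outcome into a bad one — never the reverse.

($543.9, $3104.7)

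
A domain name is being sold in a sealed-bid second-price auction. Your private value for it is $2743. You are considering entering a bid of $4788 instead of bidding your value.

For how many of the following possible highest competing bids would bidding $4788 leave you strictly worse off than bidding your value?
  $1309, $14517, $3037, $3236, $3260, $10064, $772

The deviation hurts exactly when the highest competing bid lies strictly between $2743 and $4788 — overbidding then wins at a price above your value.
$1309: below both → same outcome either way.
$14517: above both → same outcome either way.
$3037: inside the interval → strictly worse (loss $294).
$3236: inside the interval → strictly worse (loss $493).
$3260: inside the interval → strictly worse (loss $517).
$10064: above both → same outcome either way.
$772: below both → same outcome either way.
Count: 3.

3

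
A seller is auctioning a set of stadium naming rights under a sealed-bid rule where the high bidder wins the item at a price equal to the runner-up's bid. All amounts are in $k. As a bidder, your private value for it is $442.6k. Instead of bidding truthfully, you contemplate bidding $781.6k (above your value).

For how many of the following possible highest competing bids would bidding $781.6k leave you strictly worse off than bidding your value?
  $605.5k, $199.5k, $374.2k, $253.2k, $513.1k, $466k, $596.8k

The deviation hurts exactly when the highest competing bid lies strictly between $442.6k and $781.6k — overbidding then wins at a price above your value.
$605.5k: inside the interval → strictly worse (loss $162.9k).
$199.5k: below both → same outcome either way.
$374.2k: below both → same outcome either way.
$253.2k: below both → same outcome either way.
$513.1k: inside the interval → strictly worse (loss $70.5k).
$466k: inside the interval → strictly worse (loss $23.4k).
$596.8k: inside the interval → strictly worse (loss $154.2k).
Count: 4.

4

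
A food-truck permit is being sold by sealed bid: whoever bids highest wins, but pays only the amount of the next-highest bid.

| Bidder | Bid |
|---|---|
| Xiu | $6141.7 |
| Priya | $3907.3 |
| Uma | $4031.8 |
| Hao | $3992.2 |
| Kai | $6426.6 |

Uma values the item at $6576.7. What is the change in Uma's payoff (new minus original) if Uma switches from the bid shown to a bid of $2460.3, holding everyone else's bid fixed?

The highest bid among the other bidders is $6426.6; Uma's bid doesn't change that.
Original bid $4031.8: Uma is not highest (top rival bid is $6426.6); payoff $0.
Alternative bid $2460.3: Uma is not highest (top rival bid is $6426.6); payoff $0.
Change in payoff = $0 − ($0) = $0.

$0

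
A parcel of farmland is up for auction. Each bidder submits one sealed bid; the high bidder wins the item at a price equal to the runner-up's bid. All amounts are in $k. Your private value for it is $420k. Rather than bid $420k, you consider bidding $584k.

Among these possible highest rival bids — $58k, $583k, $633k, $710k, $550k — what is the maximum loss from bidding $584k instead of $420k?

$58k: same outcome either way → loss $0k.
$583k: truthful gives $0k, deviation gives −$163k → loss $163k.
$633k: same outcome either way → loss $0k.
$710k: same outcome either way → loss $0k.
$550k: truthful gives $0k, deviation gives −$130k → loss $130k.
Maximum loss: $163k.

$163k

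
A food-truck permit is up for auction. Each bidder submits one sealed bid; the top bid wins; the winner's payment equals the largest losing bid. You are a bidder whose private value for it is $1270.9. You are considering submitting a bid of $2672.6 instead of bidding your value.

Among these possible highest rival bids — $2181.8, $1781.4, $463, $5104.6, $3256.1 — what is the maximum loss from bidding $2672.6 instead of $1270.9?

$2181.8: truthful gives $0, deviation gives −$910.9 → loss $910.9.
$1781.4: truthful gives $0, deviation gives −$510.5 → loss $510.5.
$463: same outcome either way → loss $0.
$5104.6: same outcome either way → loss $0.
$3256.1: same outcome either way → loss $0.
Maximum loss: $910.9.

$910.9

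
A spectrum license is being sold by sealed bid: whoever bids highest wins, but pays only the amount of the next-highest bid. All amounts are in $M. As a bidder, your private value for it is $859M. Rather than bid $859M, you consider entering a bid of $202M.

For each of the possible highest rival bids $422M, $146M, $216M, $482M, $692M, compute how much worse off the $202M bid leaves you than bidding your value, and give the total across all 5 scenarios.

$1624M

The deviation costs you only when the competing bid falls strictly between $202M and $859M; elsewhere both bids give the same outcome.
$422M: truthful payoff $437M, deviation payoff $0M → loss $437M.
$146M: outcomes coincide → loss $0M.
$216M: truthful payoff $643M, deviation payoff $0M → loss $643M.
$482M: truthful payoff $377M, deviation payoff $0M → loss $377M.
$692M: truthful payoff $167M, deviation payoff $0M → loss $167M.
Total loss = $437M + $643M + $377M + $167M = $1624M.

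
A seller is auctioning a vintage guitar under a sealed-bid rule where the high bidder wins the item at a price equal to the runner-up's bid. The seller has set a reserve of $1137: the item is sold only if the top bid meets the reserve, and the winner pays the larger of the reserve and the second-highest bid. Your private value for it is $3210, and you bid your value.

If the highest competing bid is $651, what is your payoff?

Your bid $3210 is the highest and exceeds the reserve.
Price = max(second-highest bid, reserve) = max($651, $1137) = $1137.
Payoff = $3210 − $1137 = $2073.

$2073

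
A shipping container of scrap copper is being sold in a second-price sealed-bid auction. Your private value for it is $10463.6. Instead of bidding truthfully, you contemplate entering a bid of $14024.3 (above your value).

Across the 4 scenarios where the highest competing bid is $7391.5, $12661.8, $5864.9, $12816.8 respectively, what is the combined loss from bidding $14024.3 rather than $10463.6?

$4551.4

The deviation costs you only when the competing bid falls strictly between $10463.6 and $14024.3; elsewhere both bids give the same outcome.
$7391.5: outcomes coincide → loss $0.
$12661.8: truthful payoff $0, deviation payoff −$2198.2 → loss $2198.2.
$5864.9: outcomes coincide → loss $0.
$12816.8: truthful payoff $0, deviation payoff −$2353.2 → loss $2353.2.
Total loss = $2198.2 + $2353.2 = $4551.4.
Because the price is fixed by the runner-up's bid, deviating from your value can only change a good outcome into a bad one — never the reverse.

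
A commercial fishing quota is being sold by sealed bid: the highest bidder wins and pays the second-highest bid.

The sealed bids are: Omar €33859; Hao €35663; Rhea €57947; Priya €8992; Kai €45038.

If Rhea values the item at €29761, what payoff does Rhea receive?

Highest bid: Rhea at €57947, so Rhea wins.
Second-highest bid: Kai at €45038 — that is the price the winner pays.
Rhea's payoff = value − price = €29761 − €45038 = −€15277.

−€15277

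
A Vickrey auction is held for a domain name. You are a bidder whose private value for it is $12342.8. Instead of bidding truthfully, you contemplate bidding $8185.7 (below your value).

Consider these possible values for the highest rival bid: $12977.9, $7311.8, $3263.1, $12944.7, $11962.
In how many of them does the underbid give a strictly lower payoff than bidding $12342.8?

1

The deviation hurts exactly when the highest competing bid lies strictly between $8185.7 and $12342.8 — underbidding then forfeits a profitable win.
$12977.9: above both → same outcome either way.
$7311.8: below both → same outcome either way.
$3263.1: below both → same outcome either way.
$12944.7: above both → same outcome either way.
$11962: inside the interval → strictly worse (loss $380.8).
Count: 1.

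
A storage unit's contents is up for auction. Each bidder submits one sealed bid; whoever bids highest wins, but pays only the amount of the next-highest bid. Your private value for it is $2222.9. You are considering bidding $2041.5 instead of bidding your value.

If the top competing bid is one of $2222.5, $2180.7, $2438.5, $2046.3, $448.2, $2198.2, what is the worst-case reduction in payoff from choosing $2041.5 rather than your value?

$2222.5: truthful gives $0.4, deviation gives $0 → loss $0.4.
$2180.7: truthful gives $42.2, deviation gives $0 → loss $42.2.
$2438.5: same outcome either way → loss $0.
$2046.3: truthful gives $176.6, deviation gives $0 → loss $176.6.
$448.2: same outcome either way → loss $0.
$2198.2: truthful gives $24.7, deviation gives $0 → loss $24.7.
Maximum loss: $176.6.

$176.6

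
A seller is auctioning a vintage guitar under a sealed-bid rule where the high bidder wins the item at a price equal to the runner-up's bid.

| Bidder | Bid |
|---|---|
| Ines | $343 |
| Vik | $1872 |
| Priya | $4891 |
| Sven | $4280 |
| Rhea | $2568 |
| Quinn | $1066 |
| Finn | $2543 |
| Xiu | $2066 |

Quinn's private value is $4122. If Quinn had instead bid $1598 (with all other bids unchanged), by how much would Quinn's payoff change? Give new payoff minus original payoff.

$0

The highest bid among the other bidders is $4891; Quinn's bid doesn't change that.
Original bid $1066: Quinn is not highest (top rival bid is $4891); payoff $0.
Alternative bid $1598: Quinn is not highest (top rival bid is $4891); payoff $0.
Change in payoff = $0 − ($0) = $0.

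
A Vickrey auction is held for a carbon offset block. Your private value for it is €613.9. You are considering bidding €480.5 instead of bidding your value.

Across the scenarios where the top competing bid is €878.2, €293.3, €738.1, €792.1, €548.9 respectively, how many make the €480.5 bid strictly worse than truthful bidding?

1

The deviation hurts exactly when the highest competing bid lies strictly between €480.5 and €613.9 — underbidding then forfeits a profitable win.
€878.2: above both → same outcome either way.
€293.3: below both → same outcome either way.
€738.1: above both → same outcome either way.
€792.1: above both → same outcome either way.
€548.9: inside the interval → strictly worse (loss €65).
Count: 1.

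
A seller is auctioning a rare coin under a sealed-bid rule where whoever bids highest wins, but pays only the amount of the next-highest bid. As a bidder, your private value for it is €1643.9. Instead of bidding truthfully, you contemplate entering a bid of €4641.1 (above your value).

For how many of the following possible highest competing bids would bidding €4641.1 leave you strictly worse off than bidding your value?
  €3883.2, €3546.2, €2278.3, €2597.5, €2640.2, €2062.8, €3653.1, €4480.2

8

The deviation hurts exactly when the highest competing bid lies strictly between €1643.9 and €4641.1 — overbidding then wins at a price above your value.
€3883.2: inside the interval → strictly worse (loss €2239.3).
€3546.2: inside the interval → strictly worse (loss €1902.3).
€2278.3: inside the interval → strictly worse (loss €634.4).
€2597.5: inside the interval → strictly worse (loss €953.6).
€2640.2: inside the interval → strictly worse (loss €996.3).
€2062.8: inside the interval → strictly worse (loss €418.9).
€3653.1: inside the interval → strictly worse (loss €2009.2).
€4480.2: inside the interval → strictly worse (loss €2836.3).
Count: 8.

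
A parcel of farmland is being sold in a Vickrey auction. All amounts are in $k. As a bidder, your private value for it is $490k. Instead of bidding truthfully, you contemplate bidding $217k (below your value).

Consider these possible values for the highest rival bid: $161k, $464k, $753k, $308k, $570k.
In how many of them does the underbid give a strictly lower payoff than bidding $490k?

The deviation hurts exactly when the highest competing bid lies strictly between $217k and $490k — underbidding then forfeits a profitable win.
$161k: below both → same outcome either way.
$464k: inside the interval → strictly worse (loss $26k).
$753k: above both → same outcome either way.
$308k: inside the interval → strictly worse (loss $182k).
$570k: above both → same outcome either way.
Count: 2.

2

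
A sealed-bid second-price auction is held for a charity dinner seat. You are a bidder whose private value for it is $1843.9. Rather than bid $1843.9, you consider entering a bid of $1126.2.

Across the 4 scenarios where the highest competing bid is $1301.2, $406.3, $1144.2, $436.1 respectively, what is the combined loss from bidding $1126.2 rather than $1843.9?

$1242.4

The deviation costs you only when the competing bid falls strictly between $1126.2 and $1843.9; elsewhere both bids give the same outcome.
$1301.2: truthful payoff $542.7, deviation payoff $0 → loss $542.7.
$406.3: outcomes coincide → loss $0.
$1144.2: truthful payoff $699.7, deviation payoff $0 → loss $699.7.
$436.1: outcomes coincide → loss $0.
Total loss = $542.7 + $699.7 = $1242.4.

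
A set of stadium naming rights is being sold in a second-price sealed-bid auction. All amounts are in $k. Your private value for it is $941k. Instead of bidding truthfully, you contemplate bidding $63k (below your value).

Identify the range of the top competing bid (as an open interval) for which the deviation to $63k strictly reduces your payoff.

If the competing bid is below $63k, both bids win at the same price — no difference.
If it is above $941k, both bids lose — no difference.
If it lies strictly between $63k and $941k, bidding your value wins at a price below your value (positive payoff) while bidding $63k loses (payoff 0).
So the deviation strictly hurts on the open interval ($63k, $941k).
Because the price is fixed by the runner-up's bid, deviating from your value can only change a good outcome into a bad one — never the reverse.

($63k, $941k)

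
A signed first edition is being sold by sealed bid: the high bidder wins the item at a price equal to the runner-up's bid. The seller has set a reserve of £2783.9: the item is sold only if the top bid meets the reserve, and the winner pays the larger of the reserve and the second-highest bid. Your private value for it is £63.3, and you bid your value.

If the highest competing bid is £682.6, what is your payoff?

£0

Your bid £63.3 is below the highest competing bid £682.6, so you lose. Payoff £0.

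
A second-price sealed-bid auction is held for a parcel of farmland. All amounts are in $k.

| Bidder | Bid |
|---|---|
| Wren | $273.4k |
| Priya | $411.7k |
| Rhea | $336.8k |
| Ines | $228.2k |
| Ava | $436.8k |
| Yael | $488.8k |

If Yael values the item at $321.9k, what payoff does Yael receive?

Highest bid: Yael at $488.8k, so Yael wins.
Second-highest bid: Ava at $436.8k — that is the price the winner pays.
Yael's payoff = value − price = $321.9k − $436.8k = −$114.9k.

−$114.9k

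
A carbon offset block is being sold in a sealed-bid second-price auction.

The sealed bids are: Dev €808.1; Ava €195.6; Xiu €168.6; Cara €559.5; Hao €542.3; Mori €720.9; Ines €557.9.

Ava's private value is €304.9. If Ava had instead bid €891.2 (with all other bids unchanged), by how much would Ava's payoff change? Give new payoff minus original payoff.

−€503.2

The highest bid among the other bidders is €808.1; Ava's bid doesn't change that.
Original bid €195.6: Ava is not highest (top rival bid is €808.1); payoff €0.
Alternative bid €891.2: Ava is highest, pays the top rival bid €808.1; payoff €304.9 − €808.1 = −€503.2.
Change in payoff = −€503.2 − (€0) = −€503.2.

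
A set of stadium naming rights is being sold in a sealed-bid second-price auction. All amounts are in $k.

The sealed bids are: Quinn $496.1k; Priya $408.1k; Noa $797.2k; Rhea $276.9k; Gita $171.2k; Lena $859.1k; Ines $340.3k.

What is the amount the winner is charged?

Highest bid: Lena at $859.1k, so Lena wins.
Second-highest bid: Noa at $797.2k — that is the price the winner pays.

$797.2k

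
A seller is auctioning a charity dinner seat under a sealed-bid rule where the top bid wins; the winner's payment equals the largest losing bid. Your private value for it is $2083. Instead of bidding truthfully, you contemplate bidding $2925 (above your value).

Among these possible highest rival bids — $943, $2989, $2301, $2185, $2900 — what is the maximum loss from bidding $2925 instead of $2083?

$943: same outcome either way → loss $0.
$2989: same outcome either way → loss $0.
$2301: truthful gives $0, deviation gives −$218 → loss $218.
$2185: truthful gives $0, deviation gives −$102 → loss $102.
$2900: truthful gives $0, deviation gives −$817 → loss $817.
Maximum loss: $817.

$817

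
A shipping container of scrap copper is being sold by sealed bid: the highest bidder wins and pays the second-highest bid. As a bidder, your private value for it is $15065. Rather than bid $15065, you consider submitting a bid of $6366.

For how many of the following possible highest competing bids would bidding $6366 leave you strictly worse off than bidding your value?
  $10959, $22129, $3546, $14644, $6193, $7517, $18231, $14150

4

The deviation hurts exactly when the highest competing bid lies strictly between $6366 and $15065 — underbidding then forfeits a profitable win.
$10959: inside the interval → strictly worse (loss $4106).
$22129: above both → same outcome either way.
$3546: below both → same outcome either way.
$14644: inside the interval → strictly worse (loss $421).
$6193: below both → same outcome either way.
$7517: inside the interval → strictly worse (loss $7548).
$18231: above both → same outcome either way.
$14150: inside the interval → strictly worse (loss $915).
Count: 4.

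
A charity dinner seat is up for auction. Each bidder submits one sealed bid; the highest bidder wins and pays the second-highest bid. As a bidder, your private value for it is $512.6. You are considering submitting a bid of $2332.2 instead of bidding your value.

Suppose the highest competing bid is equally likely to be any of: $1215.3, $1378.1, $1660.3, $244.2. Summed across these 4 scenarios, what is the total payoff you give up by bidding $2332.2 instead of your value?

$2715.9

The deviation costs you only when the competing bid falls strictly between $512.6 and $2332.2; elsewhere both bids give the same outcome.
$1215.3: truthful payoff $0, deviation payoff −$702.7 → loss $702.7.
$1378.1: truthful payoff $0, deviation payoff −$865.5 → loss $865.5.
$1660.3: truthful payoff $0, deviation payoff −$1147.7 → loss $1147.7.
$244.2: outcomes coincide → loss $0.
Total loss = $702.7 + $865.5 + $1147.7 = $2715.9.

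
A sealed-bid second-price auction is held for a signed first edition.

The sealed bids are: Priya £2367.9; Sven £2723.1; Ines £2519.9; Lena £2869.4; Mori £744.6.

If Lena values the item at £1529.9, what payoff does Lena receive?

Highest bid: Lena at £2869.4, so Lena wins.
Second-highest bid: Sven at £2723.1 — that is the price the winner pays.
Lena's payoff = value − price = £1529.9 − £2723.1 = −£1193.2.

−£1193.2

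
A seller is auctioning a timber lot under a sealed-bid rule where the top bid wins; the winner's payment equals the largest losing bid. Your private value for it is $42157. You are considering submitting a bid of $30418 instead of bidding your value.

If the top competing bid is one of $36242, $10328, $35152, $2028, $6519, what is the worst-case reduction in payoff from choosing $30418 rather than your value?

$36242: truthful gives $5915, deviation gives $0 → loss $5915.
$10328: same outcome either way → loss $0.
$35152: truthful gives $7005, deviation gives $0 → loss $7005.
$2028: same outcome either way → loss $0.
$6519: same outcome either way → loss $0.
Maximum loss: $7005.

$7005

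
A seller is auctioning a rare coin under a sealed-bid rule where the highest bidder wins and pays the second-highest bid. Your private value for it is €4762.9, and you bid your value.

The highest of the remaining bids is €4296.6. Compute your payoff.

Your bid €4762.9 exceeds the highest competing bid €4296.6, so you win.
In a second-price auction the winner pays the second-highest bid, €4296.6.
Payoff = value − price = €4762.9 − €4296.6 = €466.3.

€466.3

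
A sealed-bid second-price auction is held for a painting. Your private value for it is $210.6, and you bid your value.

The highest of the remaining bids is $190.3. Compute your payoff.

Your bid $210.6 exceeds the highest competing bid $190.3, so you win.
In a second-price auction the winner pays the second-highest bid, $190.3.
Payoff = value − price = $210.6 − $190.3 = $20.3.

$20.3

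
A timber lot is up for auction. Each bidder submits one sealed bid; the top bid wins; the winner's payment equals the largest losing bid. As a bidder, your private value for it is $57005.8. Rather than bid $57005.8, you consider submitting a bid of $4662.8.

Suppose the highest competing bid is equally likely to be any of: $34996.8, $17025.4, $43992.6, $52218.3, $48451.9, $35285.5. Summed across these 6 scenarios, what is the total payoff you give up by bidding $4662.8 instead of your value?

The deviation costs you only when the competing bid falls strictly between $4662.8 and $57005.8; elsewhere both bids give the same outcome.
$34996.8: truthful payoff $22009, deviation payoff $0 → loss $22009.
$17025.4: truthful payoff $39980.4, deviation payoff $0 → loss $39980.4.
$43992.6: truthful payoff $13013.2, deviation payoff $0 → loss $13013.2.
$52218.3: truthful payoff $4787.5, deviation payoff $0 → loss $4787.5.
$48451.9: truthful payoff $8553.9, deviation payoff $0 → loss $8553.9.
$35285.5: truthful payoff $21720.3, deviation payoff $0 → loss $21720.3.
Total loss = $22009 + $39980.4 + $13013.2 + $4787.5 + $8553.9 + $21720.3 = $110064.3.

$110064.3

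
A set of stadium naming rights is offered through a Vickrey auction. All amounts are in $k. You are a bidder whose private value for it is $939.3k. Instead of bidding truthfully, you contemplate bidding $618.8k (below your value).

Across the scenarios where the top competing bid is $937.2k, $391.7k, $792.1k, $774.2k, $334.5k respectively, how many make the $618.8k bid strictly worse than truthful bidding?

The deviation hurts exactly when the highest competing bid lies strictly between $618.8k and $939.3k — underbidding then forfeits a profitable win.
$937.2k: inside the interval → strictly worse (loss $2.1k).
$391.7k: below both → same outcome either way.
$792.1k: inside the interval → strictly worse (loss $147.2k).
$774.2k: inside the interval → strictly worse (loss $165.1k).
$334.5k: below both → same outcome either way.
Count: 3.

3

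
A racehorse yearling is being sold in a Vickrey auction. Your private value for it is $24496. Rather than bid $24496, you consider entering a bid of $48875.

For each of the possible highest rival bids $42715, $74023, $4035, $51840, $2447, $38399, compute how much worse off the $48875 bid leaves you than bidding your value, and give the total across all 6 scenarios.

$32122

The deviation costs you only when the competing bid falls strictly between $24496 and $48875; elsewhere both bids give the same outcome.
$42715: truthful payoff $0, deviation payoff −$18219 → loss $18219.
$74023: outcomes coincide → loss $0.
$4035: outcomes coincide → loss $0.
$51840: outcomes coincide → loss $0.
$2447: outcomes coincide → loss $0.
$38399: truthful payoff $0, deviation payoff −$13903 → loss $13903.
Total loss = $18219 + $13903 = $32122.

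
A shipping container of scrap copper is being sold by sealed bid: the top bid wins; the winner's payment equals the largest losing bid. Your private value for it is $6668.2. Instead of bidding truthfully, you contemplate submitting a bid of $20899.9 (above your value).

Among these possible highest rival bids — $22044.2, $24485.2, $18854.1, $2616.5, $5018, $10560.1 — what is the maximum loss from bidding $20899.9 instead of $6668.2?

$22044.2: same outcome either way → loss $0.
$24485.2: same outcome either way → loss $0.
$18854.1: truthful gives $0, deviation gives −$12185.9 → loss $12185.9.
$2616.5: same outcome either way → loss $0.
$5018: same outcome either way → loss $0.
$10560.1: truthful gives $0, deviation gives −$3891.9 → loss $3891.9.
Maximum loss: $12185.9.

$12185.9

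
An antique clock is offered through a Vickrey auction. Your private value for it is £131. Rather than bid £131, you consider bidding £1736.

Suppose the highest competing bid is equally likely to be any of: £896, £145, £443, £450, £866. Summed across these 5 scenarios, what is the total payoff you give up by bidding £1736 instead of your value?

The deviation costs you only when the competing bid falls strictly between £131 and £1736; elsewhere both bids give the same outcome.
£896: truthful payoff £0, deviation payoff −£765 → loss £765.
£145: truthful payoff £0, deviation payoff −£14 → loss £14.
£443: truthful payoff £0, deviation payoff −£312 → loss £312.
£450: truthful payoff £0, deviation payoff −£319 → loss £319.
£866: truthful payoff £0, deviation payoff −£735 → loss £735.
Total loss = £765 + £14 + £312 + £319 + £735 = £2145.

£2145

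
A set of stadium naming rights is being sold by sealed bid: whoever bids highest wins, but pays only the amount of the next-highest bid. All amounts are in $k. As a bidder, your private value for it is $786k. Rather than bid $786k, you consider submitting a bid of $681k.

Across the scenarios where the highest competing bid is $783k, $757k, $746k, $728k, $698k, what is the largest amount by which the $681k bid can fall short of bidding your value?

$783k: truthful gives $3k, deviation gives $0k → loss $3k.
$757k: truthful gives $29k, deviation gives $0k → loss $29k.
$746k: truthful gives $40k, deviation gives $0k → loss $40k.
$728k: truthful gives $58k, deviation gives $0k → loss $58k.
$698k: truthful gives $88k, deviation gives $0k → loss $88k.
Maximum loss: $88k.

$88k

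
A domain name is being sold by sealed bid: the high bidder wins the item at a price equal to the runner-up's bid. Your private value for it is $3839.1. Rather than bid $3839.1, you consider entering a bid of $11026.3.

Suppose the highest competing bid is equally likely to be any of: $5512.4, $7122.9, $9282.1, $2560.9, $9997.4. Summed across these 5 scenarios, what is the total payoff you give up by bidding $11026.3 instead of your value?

$16558.4

The deviation costs you only when the competing bid falls strictly between $3839.1 and $11026.3; elsewhere both bids give the same outcome.
$5512.4: truthful payoff $0, deviation payoff −$1673.3 → loss $1673.3.
$7122.9: truthful payoff $0, deviation payoff −$3283.8 → loss $3283.8.
$9282.1: truthful payoff $0, deviation payoff −$5443 → loss $5443.
$2560.9: outcomes coincide → loss $0.
$9997.4: truthful payoff $0, deviation payoff −$6158.3 → loss $6158.3.
Total loss = $1673.3 + $3283.8 + $5443 + $6158.3 = $16558.4.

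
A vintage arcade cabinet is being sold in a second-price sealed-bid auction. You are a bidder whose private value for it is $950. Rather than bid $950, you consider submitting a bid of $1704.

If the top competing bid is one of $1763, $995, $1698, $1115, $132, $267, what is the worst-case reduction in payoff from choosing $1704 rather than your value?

$1763: same outcome either way → loss $0.
$995: truthful gives $0, deviation gives −$45 → loss $45.
$1698: truthful gives $0, deviation gives −$748 → loss $748.
$1115: truthful gives $0, deviation gives −$165 → loss $165.
$132: same outcome either way → loss $0.
$267: same outcome either way → loss $0.
Maximum loss: $748.

$748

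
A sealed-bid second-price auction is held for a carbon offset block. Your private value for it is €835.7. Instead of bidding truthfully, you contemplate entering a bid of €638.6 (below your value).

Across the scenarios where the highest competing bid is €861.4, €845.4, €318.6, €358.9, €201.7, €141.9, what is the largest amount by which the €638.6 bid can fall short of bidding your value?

€861.4: same outcome either way → loss €0.
€845.4: same outcome either way → loss €0.
€318.6: same outcome either way → loss €0.
€358.9: same outcome either way → loss €0.
€201.7: same outcome either way → loss €0.
€141.9: same outcome either way → loss €0.
Maximum loss: €0.

€0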